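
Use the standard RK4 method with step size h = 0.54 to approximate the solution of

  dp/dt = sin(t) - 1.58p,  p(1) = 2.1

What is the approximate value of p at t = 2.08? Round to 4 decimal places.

0.8783

RK4: k1 = f(t_n, p_n); k2 = f(t_n + h/2, p_n + (h/2)·k1); k3 = f(t_n + h/2, p_n + (h/2)·k2); k4 = f(t_n + h, p_n + h·k3); p_{n+1} = p_n + (h/6)·(k1 + 2k2 + 2k3 + k4).
t=1.000000, p=2.100000:
  k1 = f(1.000000, 2.100000) = -2.476529
  k2 = f(1.270000, 1.431337) = -1.306412
  k3 = f(1.270000, 1.747269) = -1.805584
  k4 = f(1.540000, 1.124985) = -0.777950
  p ← 2.100000 + (0.54/6)·(k1 + 2k2 + 2k3 + k4) = 1.246938
t=1.540000, p=1.246938:
  k1 = f(1.540000, 1.246938) = -0.970636
  k2 = f(1.810000, 0.984866) = -0.584561
  k3 = f(1.810000, 1.089106) = -0.749261
  k4 = f(2.080000, 0.842337) = -0.457759
  p ← 1.246938 + (0.54/6)·(k1 + 2k2 + 2k3 + k4) = 0.878294
p(2.08) ≈ 0.8783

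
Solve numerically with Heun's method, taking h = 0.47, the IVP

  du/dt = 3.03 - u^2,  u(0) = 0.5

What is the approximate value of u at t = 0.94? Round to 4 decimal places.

Heun: k1 = f(t_n, u_n); k2 = f(t_n + h, u_n + h·k1); u_{n+1} = u_n + (h/2)·(k1 + k2).
t=0.000000, u=0.500000:
  k1 = f(0.000000, 0.500000) = 2.780000
  k2 = f(0.470000, 1.806600) = -0.233804
  u ← 0.500000 + (0.47/2)·(2.780000 + (-0.233804)) = 1.098356
t=0.470000, u=1.098356:
  k1 = f(0.470000, 1.098356) = 1.823614
  k2 = f(0.940000, 1.955455) = -0.793803
  u ← 1.098356 + (0.47/2)·(1.823614 + (-0.793803)) = 1.340362
u(0.94) ≈ 1.3404

1.3404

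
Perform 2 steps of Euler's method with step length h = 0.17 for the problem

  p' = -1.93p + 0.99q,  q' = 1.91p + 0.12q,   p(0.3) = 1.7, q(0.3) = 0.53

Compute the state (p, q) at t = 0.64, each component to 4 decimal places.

1.0113, 1.5149

Euler on (p,q): p_{n+1} = p_n + h·p', q_{n+1} = q_n + h·q'.
0.300000: (1.700000, 0.530000); f=(-2.756300, 3.310600) → (1.231429, 1.092802)
0.470000: (1.231429, 1.092802); f=(-1.294784, 2.483166) → (1.011316, 1.514940)
(p(0.64), q(0.64)) ≈ (1.0113, 1.5149)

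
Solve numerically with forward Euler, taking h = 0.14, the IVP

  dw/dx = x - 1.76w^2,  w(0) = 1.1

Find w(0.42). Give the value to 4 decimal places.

Euler: w_{n+1} = w_n + h·f(x_n, w_n).
x=0.000000, w=1.100000: f=-2.129600 → w ← 1.100000 + 0.14·(-2.129600) = 0.801856
x=0.140000, w=0.801856: f=-0.991633 → w ← 0.801856 + 0.14·(-0.991633) = 0.663027
x=0.280000, w=0.663027: f=-0.493705 → w ← 0.663027 + 0.14·(-0.493705) = 0.593909
w(0.42) ≈ 0.5939

0.5939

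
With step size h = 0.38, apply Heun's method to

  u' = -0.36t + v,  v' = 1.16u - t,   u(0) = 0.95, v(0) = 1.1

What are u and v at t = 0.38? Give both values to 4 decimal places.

1.4216, 1.5387

Heun on (u,v): k1 = f(t_n, state_n); k2 = f(t_n + h, state_n + h·k1); state_{n+1} = state_n + (h/2)·(k1 + k2).
0.000000: (0.950000, 1.100000)
  k1 = (1.100000, 1.102000)
  predictor → (1.368000, 1.518760)
  k2 = (1.381960, 1.206880)
  → (1.421572, 1.538687)
(u(0.38), v(0.38)) ≈ (1.4216, 1.5387)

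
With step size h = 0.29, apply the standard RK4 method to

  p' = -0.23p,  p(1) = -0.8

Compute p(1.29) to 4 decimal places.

-0.7484

RK4: k1 = f(s_n, p_n); k2 = f(s_n + h/2, p_n + (h/2)·k1); k3 = f(s_n + h/2, p_n + (h/2)·k2); k4 = f(s_n + h, p_n + h·k3); p_{n+1} = p_n + (h/6)·(k1 + 2k2 + 2k3 + k4).
s=1.000000, p=-0.800000:
  k1 = f(1.000000, -0.800000) = 0.184000
  k2 = f(1.145000, -0.773320) = 0.177864
  k3 = f(1.145000, -0.774210) = 0.178068
  k4 = f(1.290000, -0.748360) = 0.172123
  p ← -0.800000 + (0.29/6)·(k1 + 2k2 + 2k3 + k4) = -0.748381
p(1.29) ≈ -0.7484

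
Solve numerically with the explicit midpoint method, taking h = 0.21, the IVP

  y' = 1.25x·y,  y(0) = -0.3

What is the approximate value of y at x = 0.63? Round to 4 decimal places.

-0.3831

Midpoint: k1 = f(x_n, y_n); k2 = f(x_n + h/2, y_n + (h/2)·k1); y_{n+1} = y_n + h·k2.
x=0.000000, y=-0.300000:
  k1 = f(0.000000, -0.300000) = 0.000000
  k2 = f(0.105000, -0.300000) = -0.039375
  y ← -0.300000 + 0.21·(-0.039375) = -0.308269
x=0.210000, y=-0.308269:
  k1 = f(0.210000, -0.308269) = -0.080921
  k2 = f(0.315000, -0.316765) = -0.124726
  y ← -0.308269 + 0.21·(-0.124726) = -0.334461
x=0.420000, y=-0.334461:
  k1 = f(0.420000, -0.334461) = -0.175592
  k2 = f(0.525000, -0.352898) = -0.231590
  y ← -0.334461 + 0.21·(-0.231590) = -0.383095
y(0.63) ≈ -0.3831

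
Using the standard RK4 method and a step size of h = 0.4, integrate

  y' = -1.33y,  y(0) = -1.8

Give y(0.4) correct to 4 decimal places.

RK4: k1 = f(x_n, y_n); k2 = f(x_n + h/2, y_n + (h/2)·k1); k3 = f(x_n + h/2, y_n + (h/2)·k2); k4 = f(x_n + h, y_n + h·k3); y_{n+1} = y_n + (h/6)·(k1 + 2k2 + 2k3 + k4).
x=0.000000, y=-1.800000:
  k1 = f(0.000000, -1.800000) = 2.394000
  k2 = f(0.200000, -1.321200) = 1.757196
  k3 = f(0.200000, -1.448561) = 1.926586
  k4 = f(0.400000, -1.029366) = 1.369056
  y ← -1.800000 + (0.4/6)·(k1 + 2k2 + 2k3 + k4) = -1.057959
y(0.4) ≈ -1.0580

-1.0580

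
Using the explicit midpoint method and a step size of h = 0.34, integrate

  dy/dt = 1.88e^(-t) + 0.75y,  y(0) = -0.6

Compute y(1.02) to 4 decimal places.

0.6318

Midpoint: k1 = f(t_n, y_n); k2 = f(t_n + h/2, y_n + (h/2)·k1); y_{n+1} = y_n + h·k2.
t=0.000000, y=-0.600000:
  k1 = f(0.000000, -0.600000) = 1.430000
  k2 = f(0.170000, -0.356900) = 1.318415
  y ← -0.600000 + 0.34·1.318415 = -0.151739
t=0.340000, y=-0.151739:
  k1 = f(0.340000, -0.151739) = 1.224324
  k2 = f(0.510000, 0.056396) = 1.171229
  y ← -0.151739 + 0.34·1.171229 = 0.246479
t=0.680000, y=0.246479:
  k1 = f(0.680000, 0.246479) = 1.137299
  k2 = f(0.850000, 0.439820) = 1.133405
  y ← 0.246479 + 0.34·1.133405 = 0.631836
y(1.02) ≈ 0.6318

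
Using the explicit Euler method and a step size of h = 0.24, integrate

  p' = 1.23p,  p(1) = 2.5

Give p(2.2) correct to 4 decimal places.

9.1122

Euler: p_{n+1} = p_n + h·f(t_n, p_n).
t=1.000000, p=2.500000: f=3.075000 → p ← 2.500000 + 0.24·3.075000 = 3.238000
t=1.240000, p=3.238000: f=3.982740 → p ← 3.238000 + 0.24·3.982740 = 4.193858
t=1.480000, p=4.193858: f=5.158445 → p ← 4.193858 + 0.24·5.158445 = 5.431884
t=1.720000, p=5.431884: f=6.681218 → p ← 5.431884 + 0.24·6.681218 = 7.035377
t=1.960000, p=7.035377: f=8.653513 → p ← 7.035377 + 0.24·8.653513 = 9.112220
p(2.2) ≈ 9.1122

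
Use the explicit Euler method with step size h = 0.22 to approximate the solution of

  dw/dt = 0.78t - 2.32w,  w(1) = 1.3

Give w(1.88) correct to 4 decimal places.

Euler: w_{n+1} = w_n + h·f(t_n, w_n).
t=1.000000, w=1.300000: f=-2.236000 → w ← 1.300000 + 0.22·(-2.236000) = 0.808080
t=1.220000, w=0.808080: f=-0.923146 → w ← 0.808080 + 0.22·(-0.923146) = 0.604988
t=1.440000, w=0.604988: f=-0.280372 → w ← 0.604988 + 0.22·(-0.280372) = 0.543306
t=1.660000, w=0.543306: f=0.034330 → w ← 0.543306 + 0.22·0.034330 = 0.550859
w(1.88) ≈ 0.5509

0.5509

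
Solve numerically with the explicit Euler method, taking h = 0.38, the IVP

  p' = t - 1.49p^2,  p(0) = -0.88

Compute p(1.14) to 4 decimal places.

-4.5071

Euler: p_{n+1} = p_n + h·f(t_n, p_n).
t=0.000000, p=-0.880000: f=-1.153856 → p ← -0.880000 + 0.38·(-1.153856) = -1.318465
t=0.380000, p=-1.318465: f=-2.210143 → p ← -1.318465 + 0.38·(-2.210143) = -2.158319
t=0.760000, p=-2.158319: f=-6.180931 → p ← -2.158319 + 0.38·(-6.180931) = -4.507073
p(1.14) ≈ -4.5071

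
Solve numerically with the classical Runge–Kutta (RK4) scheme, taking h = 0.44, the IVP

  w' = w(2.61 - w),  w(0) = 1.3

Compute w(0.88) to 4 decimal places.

2.3665

RK4: k1 = f(t_n, w_n); k2 = f(t_n + h/2, w_n + (h/2)·k1); k3 = f(t_n + h/2, w_n + (h/2)·k2); k4 = f(t_n + h, w_n + h·k3); w_{n+1} = w_n + (h/6)·(k1 + 2k2 + 2k3 + k4).
t=0.000000, w=1.300000:
  k1 = f(0.000000, 1.300000) = 1.703000
  k2 = f(0.220000, 1.674660) = 1.566376
  k3 = f(0.220000, 1.644603) = 1.587695
  k4 = f(0.440000, 1.998586) = 1.221964
  w ← 1.300000 + (0.44/6)·(k1 + 2k2 + 2k3 + k4) = 1.977094
t=0.440000, w=1.977094:
  k1 = f(0.440000, 1.977094) = 1.251314
  k2 = f(0.660000, 2.252384) = 0.805489
  k3 = f(0.660000, 2.154302) = 0.981711
  k4 = f(0.880000, 2.409047) = 0.484105
  w ← 1.977094 + (0.44/6)·(k1 + 2k2 + 2k3 + k4) = 2.366481
w(0.88) ≈ 2.3665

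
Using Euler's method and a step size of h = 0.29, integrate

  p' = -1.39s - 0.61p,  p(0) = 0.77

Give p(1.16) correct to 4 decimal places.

Euler: p_{n+1} = p_n + h·f(s_n, p_n).
s=0.000000, p=0.770000: f=-0.469700 → p ← 0.770000 + 0.29·(-0.469700) = 0.633787
s=0.290000, p=0.633787: f=-0.789710 → p ← 0.633787 + 0.29·(-0.789710) = 0.404771
s=0.580000, p=0.404771: f=-1.053110 → p ← 0.404771 + 0.29·(-1.053110) = 0.099369
s=0.870000, p=0.099369: f=-1.269915 → p ← 0.099369 + 0.29·(-1.269915) = -0.268906
p(1.16) ≈ -0.2689

-0.2689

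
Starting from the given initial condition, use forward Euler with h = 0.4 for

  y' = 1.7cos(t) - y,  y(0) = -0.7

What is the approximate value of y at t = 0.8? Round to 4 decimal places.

0.7823

Euler: y_{n+1} = y_n + h·f(t_n, y_n).
t=0.000000, y=-0.700000: f=2.400000 → y ← -0.700000 + 0.4·2.400000 = 0.260000
t=0.400000, y=0.260000: f=1.305804 → y ← 0.260000 + 0.4·1.305804 = 0.782321
y(0.8) ≈ 0.7823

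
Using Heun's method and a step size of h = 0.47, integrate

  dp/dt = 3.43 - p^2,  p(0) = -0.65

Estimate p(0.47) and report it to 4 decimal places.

Heun: k1 = f(t_n, p_n); k2 = f(t_n + h, p_n + h·k1); p_{n+1} = p_n + (h/2)·(k1 + k2).
t=0.000000, p=-0.650000:
  k1 = f(0.000000, -0.650000) = 3.007500
  k2 = f(0.470000, 0.763525) = 2.847030
  p ← -0.650000 + (0.47/2)·(3.007500 + 2.847030) = 0.725814
p(0.47) ≈ 0.7258

0.7258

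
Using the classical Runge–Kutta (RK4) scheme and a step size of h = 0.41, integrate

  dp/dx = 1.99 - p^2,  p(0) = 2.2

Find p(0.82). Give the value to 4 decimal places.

1.4811

RK4: k1 = f(x_n, p_n); k2 = f(x_n + h/2, p_n + (h/2)·k1); k3 = f(x_n + h/2, p_n + (h/2)·k2); k4 = f(x_n + h, p_n + h·k3); p_{n+1} = p_n + (h/6)·(k1 + 2k2 + 2k3 + k4).
x=0.000000, p=2.200000:
  k1 = f(0.000000, 2.200000) = -2.850000
  k2 = f(0.205000, 1.615750) = -0.620648
  k3 = f(0.205000, 2.072767) = -2.306364
  k4 = f(0.410000, 1.254391) = 0.416503
  p ← 2.200000 + (0.41/6)·(k1 + 2k2 + 2k3 + k4) = 1.633686
x=0.410000, p=1.633686:
  k1 = f(0.410000, 1.633686) = -0.678930
  k2 = f(0.615000, 1.494505) = -0.243546
  k3 = f(0.615000, 1.583759) = -0.518293
  k4 = f(0.820000, 1.421186) = -0.029770
  p ← 1.633686 + (0.41/6)·(k1 + 2k2 + 2k3 + k4) = 1.481140
p(0.82) ≈ 1.4811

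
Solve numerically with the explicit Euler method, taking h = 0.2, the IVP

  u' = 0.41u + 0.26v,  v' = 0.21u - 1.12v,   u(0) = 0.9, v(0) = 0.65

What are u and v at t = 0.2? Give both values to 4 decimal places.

Euler on (u,v): u_{n+1} = u_n + h·u', v_{n+1} = v_n + h·v'.
0.000000: (0.900000, 0.650000); f=(0.538000, -0.539000) → (1.007600, 0.542200)
(u(0.2), v(0.2)) ≈ (1.0076, 0.5422)

1.0076, 0.5422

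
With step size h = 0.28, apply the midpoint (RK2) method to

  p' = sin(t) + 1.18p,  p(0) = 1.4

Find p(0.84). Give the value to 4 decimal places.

Midpoint: k1 = f(t_n, p_n); k2 = f(t_n + h/2, p_n + (h/2)·k1); p_{n+1} = p_n + h·k2.
t=0.000000, p=1.400000:
  k1 = f(0.000000, 1.400000) = 1.652000
  k2 = f(0.140000, 1.631280) = 2.064454
  p ← 1.400000 + 0.28·2.064454 = 1.978047
t=0.280000, p=1.978047:
  k1 = f(0.280000, 1.978047) = 2.610451
  k2 = f(0.420000, 2.343510) = 3.173102
  p ← 1.978047 + 0.28·3.173102 = 2.866516
t=0.560000, p=2.866516:
  k1 = f(0.560000, 2.866516) = 3.913675
  k2 = f(0.700000, 3.414430) = 4.673245
  p ← 2.866516 + 0.28·4.673245 = 4.175024
p(0.84) ≈ 4.1750

4.1750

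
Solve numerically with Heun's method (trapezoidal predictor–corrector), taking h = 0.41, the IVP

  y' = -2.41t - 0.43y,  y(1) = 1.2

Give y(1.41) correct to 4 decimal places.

Heun: k1 = f(t_n, y_n); k2 = f(t_n + h, y_n + h·k1); y_{n+1} = y_n + (h/2)·(k1 + k2).
t=1.000000, y=1.200000:
  k1 = f(1.000000, 1.200000) = -2.926000
  k2 = f(1.410000, 0.000340) = -3.398246
  y ← 1.200000 + (0.41/2)·(-2.926000 + (-3.398246)) = -0.096470
y(1.41) ≈ -0.0965

-0.0965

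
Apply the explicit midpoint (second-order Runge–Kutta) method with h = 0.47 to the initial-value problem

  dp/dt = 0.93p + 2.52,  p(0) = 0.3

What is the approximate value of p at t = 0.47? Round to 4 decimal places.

1.9030

Midpoint: k1 = f(t_n, p_n); k2 = f(t_n + h/2, p_n + (h/2)·k1); p_{n+1} = p_n + h·k2.
t=0.000000, p=0.300000:
  k1 = f(0.000000, 0.300000) = 2.799000
  k2 = f(0.235000, 0.957765) = 3.410721
  p ← 0.300000 + 0.47·3.410721 = 1.903039
p(0.47) ≈ 1.9030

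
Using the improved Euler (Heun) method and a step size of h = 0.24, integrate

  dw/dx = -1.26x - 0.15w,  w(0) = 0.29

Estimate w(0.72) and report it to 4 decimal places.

-0.0560

Heun: k1 = f(x_n, w_n); k2 = f(x_n + h, w_n + h·k1); w_{n+1} = w_n + (h/2)·(k1 + k2).
x=0.000000, w=0.290000:
  k1 = f(0.000000, 0.290000) = -0.043500
  k2 = f(0.240000, 0.279560) = -0.344334
  w ← 0.290000 + (0.24/2)·(-0.043500 + (-0.344334)) = 0.243460
x=0.240000, w=0.243460:
  k1 = f(0.240000, 0.243460) = -0.338919
  k2 = f(0.480000, 0.162119) = -0.629118
  w ← 0.243460 + (0.24/2)·(-0.338919 + (-0.629118)) = 0.127295
x=0.480000, w=0.127295:
  k1 = f(0.480000, 0.127295) = -0.623894
  k2 = f(0.720000, -0.022439) = -0.903834
  w ← 0.127295 + (0.24/2)·(-0.623894 + (-0.903834)) = -0.056032
w(0.72) ≈ -0.0560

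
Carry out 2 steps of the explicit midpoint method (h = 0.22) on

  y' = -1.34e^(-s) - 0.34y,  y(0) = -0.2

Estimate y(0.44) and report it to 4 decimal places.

-0.6102

Midpoint: k1 = f(s_n, y_n); k2 = f(s_n + h/2, y_n + (h/2)·k1); y_{n+1} = y_n + h·k2.
s=0.000000, y=-0.200000:
  k1 = f(0.000000, -0.200000) = -1.272000
  k2 = f(0.110000, -0.339920) = -1.084845
  y ← -0.200000 + 0.22·(-1.084845) = -0.438666
s=0.220000, y=-0.438666:
  k1 = f(0.220000, -0.438666) = -0.926229
  k2 = f(0.330000, -0.540551) = -0.779570
  y ← -0.438666 + 0.22·(-0.779570) = -0.610171
y(0.44) ≈ -0.6102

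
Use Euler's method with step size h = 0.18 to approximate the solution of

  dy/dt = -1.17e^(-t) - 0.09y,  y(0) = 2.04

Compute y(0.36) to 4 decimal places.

Euler: y_{n+1} = y_n + h·f(t_n, y_n).
t=0.000000, y=2.040000: f=-1.353600 → y ← 2.040000 + 0.18·(-1.353600) = 1.796352
t=0.180000, y=1.796352: f=-1.138938 → y ← 1.796352 + 0.18·(-1.138938) = 1.591343
y(0.36) ≈ 1.5913

1.5913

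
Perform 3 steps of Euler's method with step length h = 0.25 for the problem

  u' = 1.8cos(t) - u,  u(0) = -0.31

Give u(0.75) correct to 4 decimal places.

0.8443

Euler: u_{n+1} = u_n + h·f(t_n, u_n).
t=0.000000, u=-0.310000: f=2.110000 → u ← -0.310000 + 0.25·2.110000 = 0.217500
t=0.250000, u=0.217500: f=1.526542 → u ← 0.217500 + 0.25·1.526542 = 0.599136
t=0.500000, u=0.599136: f=0.980513 → u ← 0.599136 + 0.25·0.980513 = 0.844264
u(0.75) ≈ 0.8443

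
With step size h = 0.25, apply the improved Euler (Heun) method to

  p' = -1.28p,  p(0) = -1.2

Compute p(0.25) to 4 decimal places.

-0.8774

Heun: k1 = f(x_n, p_n); k2 = f(x_n + h, p_n + h·k1); p_{n+1} = p_n + (h/2)·(k1 + k2).
x=0.000000, p=-1.200000:
  k1 = f(0.000000, -1.200000) = 1.536000
  k2 = f(0.250000, -0.816000) = 1.044480
  p ← -1.200000 + (0.25/2)·(1.536000 + 1.044480) = -0.877440
p(0.25) ≈ -0.8774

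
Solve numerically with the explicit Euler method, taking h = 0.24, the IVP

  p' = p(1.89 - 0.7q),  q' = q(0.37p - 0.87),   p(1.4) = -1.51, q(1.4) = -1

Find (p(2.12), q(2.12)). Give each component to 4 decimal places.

-5.8093, -0.1701

Euler on (p,q): p_{n+1} = p_n + h·p', q_{n+1} = q_n + h·q'.
1.400000: (-1.510000, -1.000000); f=(-3.910900, 1.428700) → (-2.448616, -0.657112)
1.640000: (-2.448616, -0.657112); f=(-5.754195, 1.167023) → (-3.829623, -0.377026)
1.880000: (-3.829623, -0.377026); f=(-8.248695, 0.862245) → (-5.809310, -0.170088)
(p(2.12), q(2.12)) ≈ (-5.8093, -0.1701)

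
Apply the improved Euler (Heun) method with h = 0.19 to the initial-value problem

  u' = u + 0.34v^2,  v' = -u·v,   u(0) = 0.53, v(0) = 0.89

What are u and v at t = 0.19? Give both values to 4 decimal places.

Heun on (u,v): k1 = f(t_n, state_n); k2 = f(t_n + h, state_n + h·k1); state_{n+1} = state_n + (h/2)·(k1 + k2).
0.000000: (0.530000, 0.890000)
  k1 = (0.799314, -0.471700)
  predictor → (0.681870, 0.800377)
  k2 = (0.899675, -0.545753)
  → (0.691404, 0.793342)
(u(0.19), v(0.19)) ≈ (0.6914, 0.7933)

0.6914, 0.7933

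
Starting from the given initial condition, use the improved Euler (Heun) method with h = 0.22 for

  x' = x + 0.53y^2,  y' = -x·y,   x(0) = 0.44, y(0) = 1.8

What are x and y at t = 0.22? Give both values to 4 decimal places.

0.9320, 1.5493

Heun on (x,y): k1 = f(t_n, state_n); k2 = f(t_n + h, state_n + h·k1); state_{n+1} = state_n + (h/2)·(k1 + k2).
0.000000: (0.440000, 1.800000)
  k1 = (2.157200, -0.792000)
  predictor → (0.914584, 1.625760)
  k2 = (2.315425, -1.486894)
  → (0.931989, 1.549322)
(x(0.22), y(0.22)) ≈ (0.9320, 1.5493)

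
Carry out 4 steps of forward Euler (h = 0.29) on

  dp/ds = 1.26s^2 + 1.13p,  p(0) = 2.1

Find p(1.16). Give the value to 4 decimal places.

Euler: p_{n+1} = p_n + h·f(s_n, p_n).
s=0.000000, p=2.100000: f=2.373000 → p ← 2.100000 + 0.29·2.373000 = 2.788170
s=0.290000, p=2.788170: f=3.256598 → p ← 2.788170 + 0.29·3.256598 = 3.732583
s=0.580000, p=3.732583: f=4.641683 → p ← 3.732583 + 0.29·4.641683 = 5.078672
s=0.870000, p=5.078672: f=6.692593 → p ← 5.078672 + 0.29·6.692593 = 7.019524
p(1.16) ≈ 7.0195

7.0195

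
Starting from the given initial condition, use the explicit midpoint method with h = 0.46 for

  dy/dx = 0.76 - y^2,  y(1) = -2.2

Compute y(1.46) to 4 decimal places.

Midpoint: k1 = f(x_n, y_n); k2 = f(x_n + h/2, y_n + (h/2)·k1); y_{n+1} = y_n + h·k2.
x=1.000000, y=-2.200000:
  k1 = f(1.000000, -2.200000) = -4.080000
  k2 = f(1.230000, -3.138400) = -9.089555
  y ← -2.200000 + 0.46·(-9.089555) = -6.381195
y(1.46) ≈ -6.3812

-6.3812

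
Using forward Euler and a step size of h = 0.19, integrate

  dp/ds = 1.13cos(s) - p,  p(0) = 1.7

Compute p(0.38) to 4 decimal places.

Euler: p_{n+1} = p_n + h·f(s_n, p_n).
s=0.000000, p=1.700000: f=-0.570000 → p ← 1.700000 + 0.19·(-0.570000) = 1.591700
s=0.190000, p=1.591700: f=-0.482035 → p ← 1.591700 + 0.19·(-0.482035) = 1.500113
p(0.38) ≈ 1.5001

1.5001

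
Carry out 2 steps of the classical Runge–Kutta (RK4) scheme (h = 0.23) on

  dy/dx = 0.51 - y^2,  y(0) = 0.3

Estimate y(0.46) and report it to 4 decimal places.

RK4: k1 = f(x_n, y_n); k2 = f(x_n + h/2, y_n + (h/2)·k1); k3 = f(x_n + h/2, y_n + (h/2)·k2); k4 = f(x_n + h, y_n + h·k3); y_{n+1} = y_n + (h/6)·(k1 + 2k2 + 2k3 + k4).
x=0.000000, y=0.300000:
  k1 = f(0.000000, 0.300000) = 0.420000
  k2 = f(0.115000, 0.348300) = 0.388687
  k3 = f(0.115000, 0.344699) = 0.391183
  k4 = f(0.230000, 0.389972) = 0.357922
  y ← 0.300000 + (0.23/6)·(k1 + 2k2 + 2k3 + k4) = 0.389610
x=0.230000, y=0.389610:
  k1 = f(0.230000, 0.389610) = 0.358204
  k2 = f(0.345000, 0.430804) = 0.324408
  k3 = f(0.345000, 0.426917) = 0.327742
  k4 = f(0.460000, 0.464991) = 0.293783
  y ← 0.389610 + (0.23/6)·(k1 + 2k2 + 2k3 + k4) = 0.464601
y(0.46) ≈ 0.4646

0.4646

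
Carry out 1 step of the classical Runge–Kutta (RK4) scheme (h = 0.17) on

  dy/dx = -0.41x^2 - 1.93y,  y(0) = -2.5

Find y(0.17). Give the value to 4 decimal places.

-1.8014

RK4: k1 = f(x_n, y_n); k2 = f(x_n + h/2, y_n + (h/2)·k1); k3 = f(x_n + h/2, y_n + (h/2)·k2); k4 = f(x_n + h, y_n + h·k3); y_{n+1} = y_n + (h/6)·(k1 + 2k2 + 2k3 + k4).
x=0.000000, y=-2.500000:
  k1 = f(0.000000, -2.500000) = 4.825000
  k2 = f(0.085000, -2.089875) = 4.030496
  k3 = f(0.085000, -2.157408) = 4.160835
  k4 = f(0.170000, -1.792658) = 3.447981
  y ← -2.500000 + (0.17/6)·(k1 + 2k2 + 2k3 + k4) = -1.801423
y(0.17) ≈ -1.8014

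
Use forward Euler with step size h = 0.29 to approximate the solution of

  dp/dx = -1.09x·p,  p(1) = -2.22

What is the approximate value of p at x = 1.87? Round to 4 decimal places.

-0.4501

Euler: p_{n+1} = p_n + h·f(x_n, p_n).
x=1.000000, p=-2.220000: f=2.419800 → p ← -2.220000 + 0.29·2.419800 = -1.518258
x=1.290000, p=-1.518258: f=2.134823 → p ← -1.518258 + 0.29·2.134823 = -0.899159
x=1.580000, p=-0.899159: f=1.548532 → p ← -0.899159 + 0.29·1.548532 = -0.450085
p(1.87) ≈ -0.4501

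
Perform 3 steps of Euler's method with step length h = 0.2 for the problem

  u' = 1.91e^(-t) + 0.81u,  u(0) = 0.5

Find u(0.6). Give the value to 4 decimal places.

1.9198

Euler: u_{n+1} = u_n + h·f(t_n, u_n).
t=0.000000, u=0.500000: f=2.315000 → u ← 0.500000 + 0.2·2.315000 = 0.963000
t=0.200000, u=0.963000: f=2.343806 → u ← 0.963000 + 0.2·2.343806 = 1.431761
t=0.400000, u=1.431761: f=2.440038 → u ← 1.431761 + 0.2·2.440038 = 1.919769
u(0.6) ≈ 1.9198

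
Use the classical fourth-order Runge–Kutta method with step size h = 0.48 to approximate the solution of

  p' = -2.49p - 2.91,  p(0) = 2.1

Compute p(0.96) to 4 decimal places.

RK4: k1 = f(s_n, p_n); k2 = f(s_n + h/2, p_n + (h/2)·k1); k3 = f(s_n + h/2, p_n + (h/2)·k2); k4 = f(s_n + h, p_n + h·k3); p_{n+1} = p_n + (h/6)·(k1 + 2k2 + 2k3 + k4).
s=0.000000, p=2.100000:
  k1 = f(0.000000, 2.100000) = -8.139000
  k2 = f(0.240000, 0.146640) = -3.275134
  k3 = f(0.240000, 1.313968) = -6.181780
  k4 = f(0.480000, -0.867254) = -0.750536
  p ← 2.100000 + (0.48/6)·(k1 + 2k2 + 2k3 + k4) = -0.124269
s=0.480000, p=-0.124269:
  k1 = f(0.480000, -0.124269) = -2.600570
  k2 = f(0.720000, -0.748406) = -1.046469
  k3 = f(0.720000, -0.375422) = -1.975200
  k4 = f(0.960000, -1.072365) = -0.239811
  p ← -0.124269 + (0.48/6)·(k1 + 2k2 + 2k3 + k4) = -0.834967
p(0.96) ≈ -0.8350

-0.8350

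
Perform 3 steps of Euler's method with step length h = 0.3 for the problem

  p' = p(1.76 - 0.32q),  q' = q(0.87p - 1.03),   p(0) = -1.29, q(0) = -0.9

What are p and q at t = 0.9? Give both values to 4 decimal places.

Euler on (p,q): p_{n+1} = p_n + h·p', q_{n+1} = q_n + h·q'.
0.000000: (-1.290000, -0.900000); f=(-2.641920, 1.937070) → (-2.082576, -0.318879)
0.300000: (-2.082576, -0.318879); f=(-3.877842, 0.906203) → (-3.245929, -0.047018)
0.600000: (-3.245929, -0.047018); f=(-5.761672, 0.181205) → (-4.974430, 0.007344)
(p(0.9), q(0.9)) ≈ (-4.9744, 0.0073)

-4.9744, 0.0073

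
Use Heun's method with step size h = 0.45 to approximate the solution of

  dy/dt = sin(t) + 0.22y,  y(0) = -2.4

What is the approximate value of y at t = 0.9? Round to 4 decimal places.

-2.5328

Heun: k1 = f(t_n, y_n); k2 = f(t_n + h, y_n + h·k1); y_{n+1} = y_n + (h/2)·(k1 + k2).
t=0.000000, y=-2.400000:
  k1 = f(0.000000, -2.400000) = -0.528000
  k2 = f(0.450000, -2.637600) = -0.145306
  y ← -2.400000 + (0.45/2)·(-0.528000 + (-0.145306)) = -2.551494
t=0.450000, y=-2.551494:
  k1 = f(0.450000, -2.551494) = -0.126363
  k2 = f(0.900000, -2.608357) = 0.209488
  y ← -2.551494 + (0.45/2)·(-0.126363 + 0.209488) = -2.532791
y(0.9) ≈ -2.5328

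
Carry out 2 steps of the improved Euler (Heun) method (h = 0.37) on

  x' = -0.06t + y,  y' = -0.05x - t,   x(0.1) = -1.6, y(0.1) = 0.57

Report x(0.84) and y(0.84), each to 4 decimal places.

-1.2566, 0.2741

Heun on (x,y): k1 = f(t_n, state_n); k2 = f(t_n + h, state_n + h·k1); state_{n+1} = state_n + (h/2)·(k1 + k2).
0.100000: (-1.600000, 0.570000)
  k1 = (0.564000, -0.020000)
  predictor → (-1.391320, 0.562600)
  k2 = (0.534400, -0.400434)
  → (-1.396796, 0.492220)
0.470000: (-1.396796, 0.492220)
  k1 = (0.464020, -0.400160)
  predictor → (-1.225109, 0.344160)
  k2 = (0.293760, -0.778745)
  → (-1.256607, 0.274122)
(x(0.84), y(0.84)) ≈ (-1.2566, 0.2741)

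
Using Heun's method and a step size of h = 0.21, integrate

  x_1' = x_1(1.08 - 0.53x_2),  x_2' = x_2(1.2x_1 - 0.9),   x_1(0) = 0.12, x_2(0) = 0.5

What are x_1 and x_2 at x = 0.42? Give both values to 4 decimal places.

0.1714, 0.3687

Heun on (x_1,x_2): k1 = f(x_n, state_n); k2 = f(x_n + h, state_n + h·k1); state_{n+1} = state_n + (h/2)·(k1 + k2).
0.000000: (0.120000, 0.500000)
  k1 = (0.097800, -0.378000)
  predictor → (0.140538, 0.420620)
  k2 = (0.120451, -0.307622)
  → (0.142916, 0.428010)
0.210000: (0.142916, 0.428010)
  k1 = (0.121930, -0.311805)
  predictor → (0.168522, 0.362531)
  k2 = (0.149623, -0.252964)
  → (0.171429, 0.368709)
(x_1(0.42), x_2(0.42)) ≈ (0.1714, 0.3687)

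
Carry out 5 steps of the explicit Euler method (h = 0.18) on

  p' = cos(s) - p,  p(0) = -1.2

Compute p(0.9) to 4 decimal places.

0.1093

Euler: p_{n+1} = p_n + h·f(s_n, p_n).
s=0.000000, p=-1.200000: f=2.200000 → p ← -1.200000 + 0.18·2.200000 = -0.804000
s=0.180000, p=-0.804000: f=1.787844 → p ← -0.804000 + 0.18·1.787844 = -0.482188
s=0.360000, p=-0.482188: f=1.418085 → p ← -0.482188 + 0.18·1.418085 = -0.226933
s=0.540000, p=-0.226933: f=1.084642 → p ← -0.226933 + 0.18·1.084642 = -0.031697
s=0.720000, p=-0.031697: f=0.783503 → p ← -0.031697 + 0.18·0.783503 = 0.109333
p(0.9) ≈ 0.1093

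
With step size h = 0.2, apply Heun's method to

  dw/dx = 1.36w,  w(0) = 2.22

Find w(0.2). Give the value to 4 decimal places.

2.9060

Heun: k1 = f(x_n, w_n); k2 = f(x_n + h, w_n + h·k1); w_{n+1} = w_n + (h/2)·(k1 + k2).
x=0.000000, w=2.220000:
  k1 = f(0.000000, 2.220000) = 3.019200
  k2 = f(0.200000, 2.823840) = 3.840422
  w ← 2.220000 + (0.2/2)·(3.019200 + 3.840422) = 2.905962
w(0.2) ≈ 2.9060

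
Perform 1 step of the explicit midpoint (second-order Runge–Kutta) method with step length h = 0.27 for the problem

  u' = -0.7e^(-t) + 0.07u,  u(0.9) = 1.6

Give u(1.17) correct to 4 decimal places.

1.5627

Midpoint: k1 = f(t_n, u_n); k2 = f(t_n + h/2, u_n + (h/2)·k1); u_{n+1} = u_n + h·k2.
t=0.900000, u=1.600000:
  k1 = f(0.900000, 1.600000) = -0.172599
  k2 = f(1.035000, 1.576699) = -0.138290
  u ← 1.600000 + 0.27·(-0.138290) = 1.562662
u(1.17) ≈ 1.5627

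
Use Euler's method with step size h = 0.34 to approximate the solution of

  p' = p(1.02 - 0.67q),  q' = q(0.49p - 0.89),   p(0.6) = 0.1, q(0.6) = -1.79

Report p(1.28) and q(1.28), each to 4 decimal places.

Euler on (p,q): p_{n+1} = p_n + h·p', q_{n+1} = q_n + h·q'.
0.600000: (0.100000, -1.790000); f=(0.221930, 1.505390) → (0.175456, -1.278167)
0.940000: (0.175456, -1.278167); f=(0.329221, 1.027680) → (0.287391, -0.928756)
(p(1.28), q(1.28)) ≈ (0.2874, -0.9288)

0.2874, -0.9288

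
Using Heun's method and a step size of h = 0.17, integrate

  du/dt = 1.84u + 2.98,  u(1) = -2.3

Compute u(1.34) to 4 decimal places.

Heun: k1 = f(t_n, u_n); k2 = f(t_n + h, u_n + h·k1); u_{n+1} = u_n + (h/2)·(k1 + k2).
t=1.000000, u=-2.300000:
  k1 = f(1.000000, -2.300000) = -1.252000
  k2 = f(1.170000, -2.512840) = -1.643626
  u ← -2.300000 + (0.17/2)·(-1.252000 + (-1.643626)) = -2.546128
t=1.170000, u=-2.546128:
  k1 = f(1.170000, -2.546128) = -1.704876
  k2 = f(1.340000, -2.835957) = -2.238161
  u ← -2.546128 + (0.17/2)·(-1.704876 + (-2.238161)) = -2.881286
u(1.34) ≈ -2.8813

-2.8813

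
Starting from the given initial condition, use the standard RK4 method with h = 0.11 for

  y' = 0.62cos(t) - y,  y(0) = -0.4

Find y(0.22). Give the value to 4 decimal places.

-0.1996

RK4: k1 = f(t_n, y_n); k2 = f(t_n + h/2, y_n + (h/2)·k1); k3 = f(t_n + h/2, y_n + (h/2)·k2); k4 = f(t_n + h, y_n + h·k3); y_{n+1} = y_n + (h/6)·(k1 + 2k2 + 2k3 + k4).
t=0.000000, y=-0.400000:
  k1 = f(0.000000, -0.400000) = 1.020000
  k2 = f(0.055000, -0.343900) = 0.962962
  k3 = f(0.055000, -0.347037) = 0.966100
  k4 = f(0.110000, -0.293729) = 0.909982
  y ← -0.400000 + (0.11/6)·(k1 + 2k2 + 2k3 + k4) = -0.293885
t=0.110000, y=-0.293885:
  k1 = f(0.110000, -0.293885) = 0.910138
  k2 = f(0.165000, -0.243827) = 0.855407
  k3 = f(0.165000, -0.246837) = 0.858417
  k4 = f(0.220000, -0.199459) = 0.804515
  y ← -0.293885 + (0.11/6)·(k1 + 2k2 + 2k3 + k4) = -0.199609
y(0.22) ≈ -0.1996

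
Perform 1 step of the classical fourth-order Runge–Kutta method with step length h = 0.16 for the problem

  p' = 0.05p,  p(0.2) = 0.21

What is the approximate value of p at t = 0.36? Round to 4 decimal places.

0.2117

RK4: k1 = f(t_n, p_n); k2 = f(t_n + h/2, p_n + (h/2)·k1); k3 = f(t_n + h/2, p_n + (h/2)·k2); k4 = f(t_n + h, p_n + h·k3); p_{n+1} = p_n + (h/6)·(k1 + 2k2 + 2k3 + k4).
t=0.200000, p=0.210000:
  k1 = f(0.200000, 0.210000) = 0.010500
  k2 = f(0.280000, 0.210840) = 0.010542
  k3 = f(0.280000, 0.210843) = 0.010542
  k4 = f(0.360000, 0.211687) = 0.010584
  p ← 0.210000 + (0.16/6)·(k1 + 2k2 + 2k3 + k4) = 0.211687
p(0.36) ≈ 0.2117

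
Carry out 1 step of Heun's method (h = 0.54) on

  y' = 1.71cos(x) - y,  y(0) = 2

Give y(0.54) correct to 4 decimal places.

Heun: k1 = f(x_n, y_n); k2 = f(x_n + h, y_n + h·k1); y_{n+1} = y_n + (h/2)·(k1 + k2).
x=0.000000, y=2.000000:
  k1 = f(0.000000, 2.000000) = -0.290000
  k2 = f(0.540000, 1.843400) = -0.376718
  y ← 2.000000 + (0.54/2)·(-0.290000 + (-0.376718)) = 1.819986
y(0.54) ≈ 1.8200

1.8200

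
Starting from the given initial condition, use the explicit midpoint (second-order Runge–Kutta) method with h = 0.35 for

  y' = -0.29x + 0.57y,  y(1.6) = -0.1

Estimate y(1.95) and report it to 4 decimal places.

-0.3183

Midpoint: k1 = f(x_n, y_n); k2 = f(x_n + h/2, y_n + (h/2)·k1); y_{n+1} = y_n + h·k2.
x=1.600000, y=-0.100000:
  k1 = f(1.600000, -0.100000) = -0.521000
  k2 = f(1.775000, -0.191175) = -0.623720
  y ← -0.100000 + 0.35·(-0.623720) = -0.318302
y(1.95) ≈ -0.3183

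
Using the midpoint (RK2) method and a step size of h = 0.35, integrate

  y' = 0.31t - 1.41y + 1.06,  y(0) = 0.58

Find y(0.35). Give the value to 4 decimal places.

Midpoint: k1 = f(t_n, y_n); k2 = f(t_n + h/2, y_n + (h/2)·k1); y_{n+1} = y_n + h·k2.
t=0.000000, y=0.580000:
  k1 = f(0.000000, 0.580000) = 0.242200
  k2 = f(0.175000, 0.622385) = 0.236687
  y ← 0.580000 + 0.35·0.236687 = 0.662841
y(0.35) ≈ 0.6628

0.6628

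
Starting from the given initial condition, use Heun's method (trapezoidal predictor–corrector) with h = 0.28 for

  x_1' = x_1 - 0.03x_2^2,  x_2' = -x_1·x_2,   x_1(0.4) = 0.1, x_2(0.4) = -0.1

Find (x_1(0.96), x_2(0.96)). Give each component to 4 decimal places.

0.1738, -0.0929

Heun on (x_1,x_2): k1 = f(x_n, state_n); k2 = f(x_n + h, state_n + h·k1); state_{n+1} = state_n + (h/2)·(k1 + k2).
0.400000: (0.100000, -0.100000)
  k1 = (0.099700, 0.010000)
  predictor → (0.127916, -0.097200)
  k2 = (0.127633, 0.012433)
  → (0.131827, -0.096859)
0.680000: (0.131827, -0.096859)
  k1 = (0.131545, 0.012769)
  predictor → (0.168659, -0.093284)
  k2 = (0.168398, 0.015733)
  → (0.173819, -0.092869)
(x_1(0.96), x_2(0.96)) ≈ (0.1738, -0.0929)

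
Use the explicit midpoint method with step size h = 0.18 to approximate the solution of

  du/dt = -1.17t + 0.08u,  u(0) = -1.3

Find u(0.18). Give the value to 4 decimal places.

Midpoint: k1 = f(t_n, u_n); k2 = f(t_n + h/2, u_n + (h/2)·k1); u_{n+1} = u_n + h·k2.
t=0.000000, u=-1.300000:
  k1 = f(0.000000, -1.300000) = -0.104000
  k2 = f(0.090000, -1.309360) = -0.210049
  u ← -1.300000 + 0.18·(-0.210049) = -1.337809
u(0.18) ≈ -1.3378

-1.3378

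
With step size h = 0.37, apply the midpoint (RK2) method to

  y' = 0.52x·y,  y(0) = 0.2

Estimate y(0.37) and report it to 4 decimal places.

Midpoint: k1 = f(x_n, y_n); k2 = f(x_n + h/2, y_n + (h/2)·k1); y_{n+1} = y_n + h·k2.
x=0.000000, y=0.200000:
  k1 = f(0.000000, 0.200000) = 0.000000
  k2 = f(0.185000, 0.200000) = 0.019240
  y ← 0.200000 + 0.37·0.019240 = 0.207119
y(0.37) ≈ 0.2071

0.2071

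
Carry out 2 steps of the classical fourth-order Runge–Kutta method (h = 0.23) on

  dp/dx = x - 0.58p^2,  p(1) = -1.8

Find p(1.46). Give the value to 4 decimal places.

RK4: k1 = f(x_n, p_n); k2 = f(x_n + h/2, p_n + (h/2)·k1); k3 = f(x_n + h/2, p_n + (h/2)·k2); k4 = f(x_n + h, p_n + h·k3); p_{n+1} = p_n + (h/6)·(k1 + 2k2 + 2k3 + k4).
x=1.000000, p=-1.800000:
  k1 = f(1.000000, -1.800000) = -0.879200
  k2 = f(1.115000, -1.901108) = -0.981243
  k3 = f(1.115000, -1.912843) = -1.007201
  k4 = f(1.230000, -2.031656) = -1.164024
  p ← -1.800000 + (0.23/6)·(k1 + 2k2 + 2k3 + k4) = -2.030771
x=1.230000, p=-2.030771:
  k1 = f(1.230000, -2.030771) = -1.161938
  k2 = f(1.345000, -2.164394) = -1.372068
  k3 = f(1.345000, -2.188559) = -1.433078
  k4 = f(1.460000, -2.360379) = -1.771405
  p ← -2.030771 + (0.23/6)·(k1 + 2k2 + 2k3 + k4) = -2.358277
p(1.46) ≈ -2.3583

-2.3583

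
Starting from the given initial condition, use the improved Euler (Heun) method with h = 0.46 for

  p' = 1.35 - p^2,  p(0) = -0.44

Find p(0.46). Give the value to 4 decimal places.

0.1345

Heun: k1 = f(x_n, p_n); k2 = f(x_n + h, p_n + h·k1); p_{n+1} = p_n + (h/2)·(k1 + k2).
x=0.000000, p=-0.440000:
  k1 = f(0.000000, -0.440000) = 1.156400
  k2 = f(0.460000, 0.091944) = 1.341546
  p ← -0.440000 + (0.46/2)·(1.156400 + 1.341546) = 0.134528
p(0.46) ≈ 0.1345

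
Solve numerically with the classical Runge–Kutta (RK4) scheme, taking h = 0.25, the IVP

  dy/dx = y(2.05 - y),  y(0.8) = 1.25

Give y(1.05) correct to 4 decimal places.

1.4819

RK4: k1 = f(x_n, y_n); k2 = f(x_n + h/2, y_n + (h/2)·k1); k3 = f(x_n + h/2, y_n + (h/2)·k2); k4 = f(x_n + h, y_n + h·k3); y_{n+1} = y_n + (h/6)·(k1 + 2k2 + 2k3 + k4).
x=0.800000, y=1.250000:
  k1 = f(0.800000, 1.250000) = 1.000000
  k2 = f(0.925000, 1.375000) = 0.928125
  k3 = f(0.925000, 1.366016) = 0.934333
  k4 = f(1.050000, 1.483583) = 0.840326
  y ← 1.250000 + (0.25/6)·(k1 + 2k2 + 2k3 + k4) = 1.481885
y(1.05) ≈ 1.4819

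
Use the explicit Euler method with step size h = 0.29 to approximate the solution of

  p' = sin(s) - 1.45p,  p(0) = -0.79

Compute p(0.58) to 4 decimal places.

Euler: p_{n+1} = p_n + h·f(s_n, p_n).
s=0.000000, p=-0.790000: f=1.145500 → p ← -0.790000 + 0.29·1.145500 = -0.457805
s=0.290000, p=-0.457805: f=0.949769 → p ← -0.457805 + 0.29·0.949769 = -0.182372
p(0.58) ≈ -0.1824

-0.1824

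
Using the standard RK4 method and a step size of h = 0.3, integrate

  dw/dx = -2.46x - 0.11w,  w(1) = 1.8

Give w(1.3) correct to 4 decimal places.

RK4: k1 = f(x_n, w_n); k2 = f(x_n + h/2, w_n + (h/2)·k1); k3 = f(x_n + h/2, w_n + (h/2)·k2); k4 = f(x_n + h, w_n + h·k3); w_{n+1} = w_n + (h/6)·(k1 + 2k2 + 2k3 + k4).
x=1.000000, w=1.800000:
  k1 = f(1.000000, 1.800000) = -2.658000
  k2 = f(1.150000, 1.401300) = -2.983143
  k3 = f(1.150000, 1.352529) = -2.977778
  k4 = f(1.300000, 0.906667) = -3.297733
  w ← 1.800000 + (0.3/6)·(k1 + 2k2 + 2k3 + k4) = 0.906121
w(1.3) ≈ 0.9061

0.9061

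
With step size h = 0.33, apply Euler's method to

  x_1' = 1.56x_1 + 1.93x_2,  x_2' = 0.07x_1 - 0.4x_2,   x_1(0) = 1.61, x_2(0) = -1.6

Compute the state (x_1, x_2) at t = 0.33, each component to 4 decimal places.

Euler on (x_1,x_2): x_1_{n+1} = x_1_n + h·x_1', x_2_{n+1} = x_2_n + h·x_2'.
0.000000: (1.610000, -1.600000); f=(-0.576400, 0.752700) → (1.419788, -1.351609)
(x_1(0.33), x_2(0.33)) ≈ (1.4198, -1.3516)

1.4198, -1.3516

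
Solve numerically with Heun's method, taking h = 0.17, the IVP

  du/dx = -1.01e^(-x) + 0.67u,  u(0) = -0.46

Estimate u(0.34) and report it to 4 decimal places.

-0.9075

Heun: k1 = f(x_n, u_n); k2 = f(x_n + h, u_n + h·k1); u_{n+1} = u_n + (h/2)·(k1 + k2).
x=0.000000, u=-0.460000:
  k1 = f(0.000000, -0.460000) = -1.318200
  k2 = f(0.170000, -0.684094) = -1.310444
  u ← -0.460000 + (0.17/2)·(-1.318200 + (-1.310444)) = -0.683435
x=0.170000, u=-0.683435:
  k1 = f(0.170000, -0.683435) = -1.310003
  k2 = f(0.340000, -0.906135) = -1.325999
  u ← -0.683435 + (0.17/2)·(-1.310003 + (-1.325999)) = -0.907495
u(0.34) ≈ -0.9075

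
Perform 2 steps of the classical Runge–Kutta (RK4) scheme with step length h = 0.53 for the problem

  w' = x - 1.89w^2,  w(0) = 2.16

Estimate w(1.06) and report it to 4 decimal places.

-19.8233

RK4: k1 = f(x_n, w_n); k2 = f(x_n + h/2, w_n + (h/2)·k1); k3 = f(x_n + h/2, w_n + (h/2)·k2); k4 = f(x_n + h, w_n + h·k3); w_{n+1} = w_n + (h/6)·(k1 + 2k2 + 2k3 + k4).
x=0.000000, w=2.160000:
  k1 = f(0.000000, 2.160000) = -8.817984
  k2 = f(0.265000, -0.176766) = 0.205945
  k3 = f(0.265000, 2.214575) = -9.004210
  k4 = f(0.530000, -2.612231) = -12.366894
  w ← 2.160000 + (0.53/6)·(k1 + 2k2 + 2k3 + k4) = -1.265691
x=0.530000, w=-1.265691:
  k1 = f(0.530000, -1.265691) = -2.497731
  k2 = f(0.795000, -1.927590) = -6.227488
  k3 = f(0.795000, -2.915976) = -15.275506
  k4 = f(1.060000, -9.361709) = -164.582623
  w ← -1.265691 + (0.53/6)·(k1 + 2k2 + 2k3 + k4) = -19.823318
w(1.06) ≈ -19.8233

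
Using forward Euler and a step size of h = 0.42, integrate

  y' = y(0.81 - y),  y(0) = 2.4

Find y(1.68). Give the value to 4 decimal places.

0.8063

Euler: y_{n+1} = y_n + h·f(x_n, y_n).
x=0.000000, y=2.400000: f=-3.816000 → y ← 2.400000 + 0.42·(-3.816000) = 0.797280
x=0.420000, y=0.797280: f=0.010141 → y ← 0.797280 + 0.42·0.010141 = 0.801539
x=0.840000, y=0.801539: f=0.006782 → y ← 0.801539 + 0.42·0.006782 = 0.804388
x=1.260000, y=0.804388: f=0.004515 → y ← 0.804388 + 0.42·0.004515 = 0.806284
y(1.68) ≈ 0.8063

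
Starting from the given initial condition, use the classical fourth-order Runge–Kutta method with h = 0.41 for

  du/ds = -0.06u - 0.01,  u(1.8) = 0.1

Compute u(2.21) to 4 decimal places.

RK4: k1 = f(s_n, u_n); k2 = f(s_n + h/2, u_n + (h/2)·k1); k3 = f(s_n + h/2, u_n + (h/2)·k2); k4 = f(s_n + h, u_n + h·k3); u_{n+1} = u_n + (h/6)·(k1 + 2k2 + 2k3 + k4).
s=1.800000, u=0.100000:
  k1 = f(1.800000, 0.100000) = -0.016000
  k2 = f(2.005000, 0.096720) = -0.015803
  k3 = f(2.005000, 0.096760) = -0.015806
  k4 = f(2.210000, 0.093520) = -0.015611
  u ← 0.100000 + (0.41/6)·(k1 + 2k2 + 2k3 + k4) = 0.093520
u(2.21) ≈ 0.0935

0.0935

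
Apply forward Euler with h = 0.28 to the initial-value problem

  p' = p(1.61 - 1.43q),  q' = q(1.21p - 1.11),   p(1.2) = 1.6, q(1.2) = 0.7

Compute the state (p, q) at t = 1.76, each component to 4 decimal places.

2.0708, 1.1409

Euler on (p,q): p_{n+1} = p_n + h·p', q_{n+1} = q_n + h·q'.
1.200000: (1.600000, 0.700000); f=(0.974400, 0.578200) → (1.872832, 0.861896)
1.480000: (1.872832, 0.861896); f=(0.706973, 0.996461) → (2.070784, 1.140905)
(p(1.76), q(1.76)) ≈ (2.0708, 1.1409)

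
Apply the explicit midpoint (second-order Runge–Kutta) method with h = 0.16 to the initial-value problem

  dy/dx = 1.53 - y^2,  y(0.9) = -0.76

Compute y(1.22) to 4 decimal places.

-0.3845

Midpoint: k1 = f(x_n, y_n); k2 = f(x_n + h/2, y_n + (h/2)·k1); y_{n+1} = y_n + h·k2.
x=0.900000, y=-0.760000:
  k1 = f(0.900000, -0.760000) = 0.952400
  k2 = f(0.980000, -0.683808) = 1.062407
  y ← -0.760000 + 0.16·1.062407 = -0.590015
x=1.060000, y=-0.590015:
  k1 = f(1.060000, -0.590015) = 1.181882
  k2 = f(1.140000, -0.495464) = 1.284515
  y ← -0.590015 + 0.16·1.284515 = -0.384493
y(1.22) ≈ -0.3845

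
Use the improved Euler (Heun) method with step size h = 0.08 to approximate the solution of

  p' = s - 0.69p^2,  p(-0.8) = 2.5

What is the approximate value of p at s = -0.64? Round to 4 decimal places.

1.8717

Heun: k1 = f(s_n, p_n); k2 = f(s_n + h, p_n + h·k1); p_{n+1} = p_n + (h/2)·(k1 + k2).
s=-0.800000, p=2.500000:
  k1 = f(-0.800000, 2.500000) = -5.112500
  k2 = f(-0.720000, 2.091000) = -3.736874
  p ← 2.500000 + (0.08/2)·(-5.112500 + (-3.736874)) = 2.146025
s=-0.720000, p=2.146025:
  k1 = f(-0.720000, 2.146025) = -3.897742
  k2 = f(-0.640000, 1.834206) = -2.961374
  p ← 2.146025 + (0.08/2)·(-3.897742 + (-2.961374)) = 1.871660
p(-0.64) ≈ 1.8717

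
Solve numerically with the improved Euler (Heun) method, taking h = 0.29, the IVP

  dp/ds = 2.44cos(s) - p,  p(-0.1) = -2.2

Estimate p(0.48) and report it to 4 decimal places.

-0.2345

Heun: k1 = f(s_n, p_n); k2 = f(s_n + h, p_n + h·k1); p_{n+1} = p_n + (h/2)·(k1 + k2).
s=-0.100000, p=-2.200000:
  k1 = f(-0.100000, -2.200000) = 4.627810
  k2 = f(0.190000, -0.857935) = 3.254025
  p ← -2.200000 + (0.29/2)·(4.627810 + 3.254025) = -1.057134
s=0.190000, p=-1.057134:
  k1 = f(0.190000, -1.057134) = 3.453224
  k2 = f(0.480000, -0.055699) = 2.219966
  p ← -1.057134 + (0.29/2)·(3.453224 + 2.219966) = -0.234521
p(0.48) ≈ -0.2345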